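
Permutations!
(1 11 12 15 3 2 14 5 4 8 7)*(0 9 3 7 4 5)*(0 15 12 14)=(0 9 3 2)(1 11 14 15 7)(4 8)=[9, 11, 0, 2, 8, 5, 6, 1, 4, 3, 10, 14, 12, 13, 15, 7]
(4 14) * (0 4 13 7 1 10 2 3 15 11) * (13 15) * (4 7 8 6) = [7, 10, 3, 13, 14, 5, 4, 1, 6, 9, 2, 0, 12, 8, 15, 11] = (0 7 1 10 2 3 13 8 6 4 14 15 11)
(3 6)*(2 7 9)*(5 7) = (2 5 7 9)(3 6) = [0, 1, 5, 6, 4, 7, 3, 9, 8, 2]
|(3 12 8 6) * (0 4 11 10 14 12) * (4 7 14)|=|(0 7 14 12 8 6 3)(4 11 10)|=21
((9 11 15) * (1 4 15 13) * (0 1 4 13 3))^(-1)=(0 3 11 9 15 4 13 1)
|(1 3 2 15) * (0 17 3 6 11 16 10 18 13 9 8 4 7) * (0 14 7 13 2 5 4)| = 8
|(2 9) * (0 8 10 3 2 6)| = |(0 8 10 3 2 9 6)| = 7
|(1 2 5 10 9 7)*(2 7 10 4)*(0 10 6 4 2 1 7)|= 6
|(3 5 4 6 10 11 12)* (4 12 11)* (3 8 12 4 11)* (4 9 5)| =10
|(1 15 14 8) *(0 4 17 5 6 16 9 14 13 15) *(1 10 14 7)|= |(0 4 17 5 6 16 9 7 1)(8 10 14)(13 15)|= 18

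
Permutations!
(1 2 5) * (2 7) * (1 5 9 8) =[0, 7, 9, 3, 4, 5, 6, 2, 1, 8] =(1 7 2 9 8)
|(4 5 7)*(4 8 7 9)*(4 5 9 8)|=5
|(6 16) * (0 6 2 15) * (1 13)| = |(0 6 16 2 15)(1 13)| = 10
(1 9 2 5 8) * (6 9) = (1 6 9 2 5 8) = [0, 6, 5, 3, 4, 8, 9, 7, 1, 2]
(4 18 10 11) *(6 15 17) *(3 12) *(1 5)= (1 5)(3 12)(4 18 10 11)(6 15 17)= [0, 5, 2, 12, 18, 1, 15, 7, 8, 9, 11, 4, 3, 13, 14, 17, 16, 6, 10]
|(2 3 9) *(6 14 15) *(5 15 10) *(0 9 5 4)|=10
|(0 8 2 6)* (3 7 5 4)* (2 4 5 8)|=|(0 2 6)(3 7 8 4)|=12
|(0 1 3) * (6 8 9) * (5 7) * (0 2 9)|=|(0 1 3 2 9 6 8)(5 7)|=14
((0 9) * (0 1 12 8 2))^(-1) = (0 2 8 12 1 9)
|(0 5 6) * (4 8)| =|(0 5 6)(4 8)| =6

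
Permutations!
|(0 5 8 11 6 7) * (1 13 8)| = 8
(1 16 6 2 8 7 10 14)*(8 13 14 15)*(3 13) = [0, 16, 3, 13, 4, 5, 2, 10, 7, 9, 15, 11, 12, 14, 1, 8, 6] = (1 16 6 2 3 13 14)(7 10 15 8)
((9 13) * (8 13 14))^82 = ((8 13 9 14))^82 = (8 9)(13 14)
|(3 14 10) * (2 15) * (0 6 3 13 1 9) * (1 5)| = |(0 6 3 14 10 13 5 1 9)(2 15)| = 18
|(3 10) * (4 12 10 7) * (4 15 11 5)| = |(3 7 15 11 5 4 12 10)| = 8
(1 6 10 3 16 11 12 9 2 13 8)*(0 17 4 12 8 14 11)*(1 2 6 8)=(0 17 4 12 9 6 10 3 16)(1 8 2 13 14 11)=[17, 8, 13, 16, 12, 5, 10, 7, 2, 6, 3, 1, 9, 14, 11, 15, 0, 4]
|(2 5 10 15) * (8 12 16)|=12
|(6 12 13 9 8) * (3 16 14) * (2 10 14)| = |(2 10 14 3 16)(6 12 13 9 8)| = 5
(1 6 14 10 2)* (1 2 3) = (1 6 14 10 3) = [0, 6, 2, 1, 4, 5, 14, 7, 8, 9, 3, 11, 12, 13, 10]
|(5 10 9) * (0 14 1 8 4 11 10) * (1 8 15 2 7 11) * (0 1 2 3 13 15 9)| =24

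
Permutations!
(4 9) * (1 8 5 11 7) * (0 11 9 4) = (0 11 7 1 8 5 9) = [11, 8, 2, 3, 4, 9, 6, 1, 5, 0, 10, 7]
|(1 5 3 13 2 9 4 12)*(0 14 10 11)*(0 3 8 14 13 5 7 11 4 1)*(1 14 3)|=|(0 13 2 9 14 10 4 12)(1 7 11)(3 5 8)|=24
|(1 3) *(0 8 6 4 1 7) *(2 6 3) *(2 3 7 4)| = 6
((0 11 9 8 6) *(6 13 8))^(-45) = (0 6 9 11)(8 13)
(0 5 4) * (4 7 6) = [5, 1, 2, 3, 0, 7, 4, 6] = (0 5 7 6 4)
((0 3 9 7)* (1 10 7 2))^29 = (0 3 9 2 1 10 7)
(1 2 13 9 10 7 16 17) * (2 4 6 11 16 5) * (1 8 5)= (1 4 6 11 16 17 8 5 2 13 9 10 7)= [0, 4, 13, 3, 6, 2, 11, 1, 5, 10, 7, 16, 12, 9, 14, 15, 17, 8]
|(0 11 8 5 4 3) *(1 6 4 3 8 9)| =9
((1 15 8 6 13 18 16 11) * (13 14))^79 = (1 16 13 6 15 11 18 14 8) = ((1 15 8 6 14 13 18 16 11))^79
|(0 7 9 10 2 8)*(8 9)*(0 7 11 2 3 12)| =|(0 11 2 9 10 3 12)(7 8)| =14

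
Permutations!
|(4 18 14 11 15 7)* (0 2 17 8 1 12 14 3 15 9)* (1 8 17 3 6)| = 13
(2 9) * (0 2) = [2, 1, 9, 3, 4, 5, 6, 7, 8, 0] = (0 2 9)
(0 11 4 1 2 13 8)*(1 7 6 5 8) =(0 11 4 7 6 5 8)(1 2 13) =[11, 2, 13, 3, 7, 8, 5, 6, 0, 9, 10, 4, 12, 1]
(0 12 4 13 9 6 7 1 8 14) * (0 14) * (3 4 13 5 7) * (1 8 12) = [1, 12, 2, 4, 5, 7, 3, 8, 0, 6, 10, 11, 13, 9, 14] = (14)(0 1 12 13 9 6 3 4 5 7 8)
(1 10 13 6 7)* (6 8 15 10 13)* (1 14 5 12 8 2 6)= (1 13 2 6 7 14 5 12 8 15 10)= [0, 13, 6, 3, 4, 12, 7, 14, 15, 9, 1, 11, 8, 2, 5, 10]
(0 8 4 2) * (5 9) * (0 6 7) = [8, 1, 6, 3, 2, 9, 7, 0, 4, 5] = (0 8 4 2 6 7)(5 9)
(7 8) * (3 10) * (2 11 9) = [0, 1, 11, 10, 4, 5, 6, 8, 7, 2, 3, 9] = (2 11 9)(3 10)(7 8)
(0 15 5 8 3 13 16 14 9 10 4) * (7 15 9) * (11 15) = (0 9 10 4)(3 13 16 14 7 11 15 5 8) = [9, 1, 2, 13, 0, 8, 6, 11, 3, 10, 4, 15, 12, 16, 7, 5, 14]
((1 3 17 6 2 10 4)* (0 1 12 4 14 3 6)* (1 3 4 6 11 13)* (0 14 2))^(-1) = ((0 3 17 14 4 12 6)(1 11 13)(2 10))^(-1) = (0 6 12 4 14 17 3)(1 13 11)(2 10)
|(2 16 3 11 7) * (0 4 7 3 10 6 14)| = 8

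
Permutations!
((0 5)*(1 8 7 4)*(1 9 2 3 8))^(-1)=((0 5)(2 3 8 7 4 9))^(-1)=(0 5)(2 9 4 7 8 3)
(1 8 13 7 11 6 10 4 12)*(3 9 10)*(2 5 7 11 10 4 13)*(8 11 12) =(1 11 6 3 9 4 8 2 5 7 10 13 12) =[0, 11, 5, 9, 8, 7, 3, 10, 2, 4, 13, 6, 1, 12]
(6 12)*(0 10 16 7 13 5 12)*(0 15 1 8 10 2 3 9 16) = (0 2 3 9 16 7 13 5 12 6 15 1 8 10) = [2, 8, 3, 9, 4, 12, 15, 13, 10, 16, 0, 11, 6, 5, 14, 1, 7]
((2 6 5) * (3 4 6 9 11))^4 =(2 4 9 6 11 5 3)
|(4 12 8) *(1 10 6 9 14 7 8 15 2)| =|(1 10 6 9 14 7 8 4 12 15 2)| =11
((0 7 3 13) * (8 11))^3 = (0 13 3 7)(8 11)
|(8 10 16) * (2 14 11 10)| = |(2 14 11 10 16 8)| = 6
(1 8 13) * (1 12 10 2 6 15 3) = [0, 8, 6, 1, 4, 5, 15, 7, 13, 9, 2, 11, 10, 12, 14, 3] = (1 8 13 12 10 2 6 15 3)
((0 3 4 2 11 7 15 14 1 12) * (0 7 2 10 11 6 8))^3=(0 10 6 3 11 8 4 2)(1 15 12 14 7)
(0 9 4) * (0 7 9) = [0, 1, 2, 3, 7, 5, 6, 9, 8, 4] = (4 7 9)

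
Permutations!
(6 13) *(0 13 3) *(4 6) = (0 13 4 6 3) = [13, 1, 2, 0, 6, 5, 3, 7, 8, 9, 10, 11, 12, 4]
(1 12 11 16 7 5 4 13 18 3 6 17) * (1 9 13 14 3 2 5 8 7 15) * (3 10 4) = (1 12 11 16 15)(2 5 3 6 17 9 13 18)(4 14 10)(7 8) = [0, 12, 5, 6, 14, 3, 17, 8, 7, 13, 4, 16, 11, 18, 10, 1, 15, 9, 2]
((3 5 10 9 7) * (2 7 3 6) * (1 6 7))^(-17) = ((1 6 2)(3 5 10 9))^(-17) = (1 6 2)(3 9 10 5)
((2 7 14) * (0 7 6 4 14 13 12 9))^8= ((0 7 13 12 9)(2 6 4 14))^8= (14)(0 12 7 9 13)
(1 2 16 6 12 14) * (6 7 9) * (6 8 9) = [0, 2, 16, 3, 4, 5, 12, 6, 9, 8, 10, 11, 14, 13, 1, 15, 7] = (1 2 16 7 6 12 14)(8 9)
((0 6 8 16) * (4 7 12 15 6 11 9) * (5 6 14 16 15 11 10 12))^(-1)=(0 16 14 15 8 6 5 7 4 9 11 12 10)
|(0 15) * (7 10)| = |(0 15)(7 10)| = 2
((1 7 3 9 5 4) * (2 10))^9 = ((1 7 3 9 5 4)(2 10))^9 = (1 9)(2 10)(3 4)(5 7)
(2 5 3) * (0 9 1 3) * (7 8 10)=(0 9 1 3 2 5)(7 8 10)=[9, 3, 5, 2, 4, 0, 6, 8, 10, 1, 7]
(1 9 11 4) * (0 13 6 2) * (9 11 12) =[13, 11, 0, 3, 1, 5, 2, 7, 8, 12, 10, 4, 9, 6] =(0 13 6 2)(1 11 4)(9 12)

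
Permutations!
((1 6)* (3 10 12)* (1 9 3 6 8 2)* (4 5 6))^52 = ((1 8 2)(3 10 12 4 5 6 9))^52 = (1 8 2)(3 4 9 12 6 10 5)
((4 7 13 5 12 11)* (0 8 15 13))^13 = ((0 8 15 13 5 12 11 4 7))^13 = (0 5 7 13 4 15 11 8 12)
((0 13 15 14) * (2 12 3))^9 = (0 13 15 14)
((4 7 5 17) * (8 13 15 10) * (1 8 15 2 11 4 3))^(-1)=((1 8 13 2 11 4 7 5 17 3)(10 15))^(-1)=(1 3 17 5 7 4 11 2 13 8)(10 15)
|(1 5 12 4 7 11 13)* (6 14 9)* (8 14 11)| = 11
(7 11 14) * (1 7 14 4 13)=(14)(1 7 11 4 13)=[0, 7, 2, 3, 13, 5, 6, 11, 8, 9, 10, 4, 12, 1, 14]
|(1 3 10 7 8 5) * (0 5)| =7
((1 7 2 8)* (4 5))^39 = (1 8 2 7)(4 5)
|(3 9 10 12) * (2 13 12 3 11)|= |(2 13 12 11)(3 9 10)|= 12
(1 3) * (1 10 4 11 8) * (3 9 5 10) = (1 9 5 10 4 11 8) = [0, 9, 2, 3, 11, 10, 6, 7, 1, 5, 4, 8]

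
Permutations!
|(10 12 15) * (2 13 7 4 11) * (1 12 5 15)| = |(1 12)(2 13 7 4 11)(5 15 10)| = 30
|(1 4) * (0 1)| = 3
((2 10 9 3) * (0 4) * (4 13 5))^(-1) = ((0 13 5 4)(2 10 9 3))^(-1) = (0 4 5 13)(2 3 9 10)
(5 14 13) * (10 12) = (5 14 13)(10 12) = [0, 1, 2, 3, 4, 14, 6, 7, 8, 9, 12, 11, 10, 5, 13]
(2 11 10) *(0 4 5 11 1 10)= (0 4 5 11)(1 10 2)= [4, 10, 1, 3, 5, 11, 6, 7, 8, 9, 2, 0]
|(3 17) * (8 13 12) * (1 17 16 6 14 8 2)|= |(1 17 3 16 6 14 8 13 12 2)|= 10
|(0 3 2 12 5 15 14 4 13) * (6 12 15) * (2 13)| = |(0 3 13)(2 15 14 4)(5 6 12)| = 12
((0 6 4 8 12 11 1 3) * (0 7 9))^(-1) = (0 9 7 3 1 11 12 8 4 6) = ((0 6 4 8 12 11 1 3 7 9))^(-1)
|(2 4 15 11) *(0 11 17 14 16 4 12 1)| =5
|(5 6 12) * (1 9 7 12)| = |(1 9 7 12 5 6)| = 6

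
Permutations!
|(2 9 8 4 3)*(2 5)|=|(2 9 8 4 3 5)|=6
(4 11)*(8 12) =(4 11)(8 12) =[0, 1, 2, 3, 11, 5, 6, 7, 12, 9, 10, 4, 8]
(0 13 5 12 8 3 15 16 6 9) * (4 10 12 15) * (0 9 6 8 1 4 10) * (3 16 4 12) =(0 13 5 15 4)(1 12)(3 10)(8 16) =[13, 12, 2, 10, 0, 15, 6, 7, 16, 9, 3, 11, 1, 5, 14, 4, 8]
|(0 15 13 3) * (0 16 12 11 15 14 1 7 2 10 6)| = |(0 14 1 7 2 10 6)(3 16 12 11 15 13)| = 42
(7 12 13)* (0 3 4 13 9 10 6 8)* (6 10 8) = (0 3 4 13 7 12 9 8) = [3, 1, 2, 4, 13, 5, 6, 12, 0, 8, 10, 11, 9, 7]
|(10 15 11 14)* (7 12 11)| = |(7 12 11 14 10 15)| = 6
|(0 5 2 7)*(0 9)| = 5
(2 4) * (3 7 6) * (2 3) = (2 4 3 7 6) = [0, 1, 4, 7, 3, 5, 2, 6]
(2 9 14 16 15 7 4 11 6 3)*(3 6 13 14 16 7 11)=(2 9 16 15 11 13 14 7 4 3)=[0, 1, 9, 2, 3, 5, 6, 4, 8, 16, 10, 13, 12, 14, 7, 11, 15]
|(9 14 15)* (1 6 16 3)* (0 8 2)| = 12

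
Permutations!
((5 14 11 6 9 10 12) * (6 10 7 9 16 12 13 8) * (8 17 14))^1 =((5 8 6 16 12)(7 9)(10 13 17 14 11))^1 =(5 8 6 16 12)(7 9)(10 13 17 14 11)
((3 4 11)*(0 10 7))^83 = ((0 10 7)(3 4 11))^83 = (0 7 10)(3 11 4)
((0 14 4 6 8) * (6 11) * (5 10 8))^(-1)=((0 14 4 11 6 5 10 8))^(-1)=(0 8 10 5 6 11 4 14)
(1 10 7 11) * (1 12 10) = (7 11 12 10) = [0, 1, 2, 3, 4, 5, 6, 11, 8, 9, 7, 12, 10]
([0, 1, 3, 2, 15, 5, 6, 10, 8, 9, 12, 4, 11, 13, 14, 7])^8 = (4 7 12)(10 11 15)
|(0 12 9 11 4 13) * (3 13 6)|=8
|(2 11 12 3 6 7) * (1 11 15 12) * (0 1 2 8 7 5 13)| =|(0 1 11 2 15 12 3 6 5 13)(7 8)| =10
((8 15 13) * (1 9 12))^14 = (1 12 9)(8 13 15)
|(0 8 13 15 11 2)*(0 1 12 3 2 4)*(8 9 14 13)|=28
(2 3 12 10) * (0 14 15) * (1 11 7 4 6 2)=(0 14 15)(1 11 7 4 6 2 3 12 10)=[14, 11, 3, 12, 6, 5, 2, 4, 8, 9, 1, 7, 10, 13, 15, 0]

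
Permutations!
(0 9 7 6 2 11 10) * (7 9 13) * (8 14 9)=(0 13 7 6 2 11 10)(8 14 9)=[13, 1, 11, 3, 4, 5, 2, 6, 14, 8, 0, 10, 12, 7, 9]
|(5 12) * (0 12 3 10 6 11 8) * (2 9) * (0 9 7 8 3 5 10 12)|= 20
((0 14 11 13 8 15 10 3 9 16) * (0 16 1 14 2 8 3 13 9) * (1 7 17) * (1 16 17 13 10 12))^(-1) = ((0 2 8 15 12 1 14 11 9 7 13 3)(16 17))^(-1) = (0 3 13 7 9 11 14 1 12 15 8 2)(16 17)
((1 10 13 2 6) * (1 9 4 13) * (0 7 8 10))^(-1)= ((0 7 8 10 1)(2 6 9 4 13))^(-1)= (0 1 10 8 7)(2 13 4 9 6)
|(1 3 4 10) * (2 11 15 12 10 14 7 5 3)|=30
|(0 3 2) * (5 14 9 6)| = 12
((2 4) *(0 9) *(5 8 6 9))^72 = ((0 5 8 6 9)(2 4))^72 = (0 8 9 5 6)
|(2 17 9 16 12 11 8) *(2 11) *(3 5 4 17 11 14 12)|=30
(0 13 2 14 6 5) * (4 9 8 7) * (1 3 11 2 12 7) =(0 13 12 7 4 9 8 1 3 11 2 14 6 5) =[13, 3, 14, 11, 9, 0, 5, 4, 1, 8, 10, 2, 7, 12, 6]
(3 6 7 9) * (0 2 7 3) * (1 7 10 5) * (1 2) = (0 1 7 9)(2 10 5)(3 6) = [1, 7, 10, 6, 4, 2, 3, 9, 8, 0, 5]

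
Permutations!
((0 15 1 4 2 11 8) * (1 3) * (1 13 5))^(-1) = ((0 15 3 13 5 1 4 2 11 8))^(-1) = (0 8 11 2 4 1 5 13 3 15)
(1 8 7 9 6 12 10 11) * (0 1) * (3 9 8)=(0 1 3 9 6 12 10 11)(7 8)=[1, 3, 2, 9, 4, 5, 12, 8, 7, 6, 11, 0, 10]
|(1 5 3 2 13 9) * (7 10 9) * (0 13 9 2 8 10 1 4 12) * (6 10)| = |(0 13 7 1 5 3 8 6 10 2 9 4 12)| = 13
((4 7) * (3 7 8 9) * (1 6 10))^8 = (1 10 6)(3 8 7 9 4)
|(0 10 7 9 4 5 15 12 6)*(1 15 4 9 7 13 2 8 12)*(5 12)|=|(0 10 13 2 8 5 4 12 6)(1 15)|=18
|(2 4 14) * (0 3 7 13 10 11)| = |(0 3 7 13 10 11)(2 4 14)| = 6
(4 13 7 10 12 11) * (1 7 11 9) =[0, 7, 2, 3, 13, 5, 6, 10, 8, 1, 12, 4, 9, 11] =(1 7 10 12 9)(4 13 11)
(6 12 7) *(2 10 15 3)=(2 10 15 3)(6 12 7)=[0, 1, 10, 2, 4, 5, 12, 6, 8, 9, 15, 11, 7, 13, 14, 3]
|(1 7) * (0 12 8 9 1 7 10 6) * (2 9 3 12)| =|(0 2 9 1 10 6)(3 12 8)| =6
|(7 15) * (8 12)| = 2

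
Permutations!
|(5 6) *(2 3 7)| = |(2 3 7)(5 6)| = 6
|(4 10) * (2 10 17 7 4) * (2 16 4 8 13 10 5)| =|(2 5)(4 17 7 8 13 10 16)| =14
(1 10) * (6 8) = (1 10)(6 8) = [0, 10, 2, 3, 4, 5, 8, 7, 6, 9, 1]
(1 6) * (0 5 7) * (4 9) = [5, 6, 2, 3, 9, 7, 1, 0, 8, 4] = (0 5 7)(1 6)(4 9)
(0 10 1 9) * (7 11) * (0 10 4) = (0 4)(1 9 10)(7 11) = [4, 9, 2, 3, 0, 5, 6, 11, 8, 10, 1, 7]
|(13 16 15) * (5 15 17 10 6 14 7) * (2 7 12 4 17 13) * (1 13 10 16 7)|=|(1 13 7 5 15 2)(4 17 16 10 6 14 12)|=42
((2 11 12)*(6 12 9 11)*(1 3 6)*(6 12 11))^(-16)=((1 3 12 2)(6 11 9))^(-16)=(12)(6 9 11)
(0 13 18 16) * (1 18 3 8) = (0 13 3 8 1 18 16) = [13, 18, 2, 8, 4, 5, 6, 7, 1, 9, 10, 11, 12, 3, 14, 15, 0, 17, 16]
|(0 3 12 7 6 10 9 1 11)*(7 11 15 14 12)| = 11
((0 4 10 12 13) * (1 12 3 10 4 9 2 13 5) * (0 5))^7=(13)(3 10)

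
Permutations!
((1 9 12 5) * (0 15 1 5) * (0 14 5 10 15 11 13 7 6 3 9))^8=(0 14 7 15 9 11 5 6 1 12 13 10 3)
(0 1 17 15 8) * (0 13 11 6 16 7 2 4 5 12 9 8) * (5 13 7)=[1, 17, 4, 3, 13, 12, 16, 2, 7, 8, 10, 6, 9, 11, 14, 0, 5, 15]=(0 1 17 15)(2 4 13 11 6 16 5 12 9 8 7)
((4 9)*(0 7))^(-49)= ((0 7)(4 9))^(-49)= (0 7)(4 9)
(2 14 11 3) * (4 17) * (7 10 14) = [0, 1, 7, 2, 17, 5, 6, 10, 8, 9, 14, 3, 12, 13, 11, 15, 16, 4] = (2 7 10 14 11 3)(4 17)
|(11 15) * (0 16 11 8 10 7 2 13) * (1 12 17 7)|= 12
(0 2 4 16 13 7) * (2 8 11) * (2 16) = (0 8 11 16 13 7)(2 4) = [8, 1, 4, 3, 2, 5, 6, 0, 11, 9, 10, 16, 12, 7, 14, 15, 13]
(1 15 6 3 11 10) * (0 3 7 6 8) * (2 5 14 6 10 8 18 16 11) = (0 3 2 5 14 6 7 10 1 15 18 16 11 8) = [3, 15, 5, 2, 4, 14, 7, 10, 0, 9, 1, 8, 12, 13, 6, 18, 11, 17, 16]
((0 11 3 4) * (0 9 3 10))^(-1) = ((0 11 10)(3 4 9))^(-1) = (0 10 11)(3 9 4)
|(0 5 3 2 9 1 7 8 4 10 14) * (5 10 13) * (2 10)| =12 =|(0 2 9 1 7 8 4 13 5 3 10 14)|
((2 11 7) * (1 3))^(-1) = (1 3)(2 7 11)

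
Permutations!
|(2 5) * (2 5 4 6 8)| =4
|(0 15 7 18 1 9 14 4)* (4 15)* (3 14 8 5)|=|(0 4)(1 9 8 5 3 14 15 7 18)|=18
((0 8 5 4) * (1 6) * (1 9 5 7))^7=((0 8 7 1 6 9 5 4))^7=(0 4 5 9 6 1 7 8)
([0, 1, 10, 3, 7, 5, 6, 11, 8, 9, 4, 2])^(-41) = (2 11 7 4 10)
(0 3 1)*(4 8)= (0 3 1)(4 8)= [3, 0, 2, 1, 8, 5, 6, 7, 4]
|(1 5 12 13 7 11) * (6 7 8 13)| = |(1 5 12 6 7 11)(8 13)| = 6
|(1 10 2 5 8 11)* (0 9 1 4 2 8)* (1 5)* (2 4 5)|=8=|(0 9 2 1 10 8 11 5)|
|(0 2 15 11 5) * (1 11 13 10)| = 8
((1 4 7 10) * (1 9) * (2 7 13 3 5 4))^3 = (1 10 2 9 7)(3 13 4 5)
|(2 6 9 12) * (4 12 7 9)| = 4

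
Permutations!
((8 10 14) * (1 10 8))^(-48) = (14)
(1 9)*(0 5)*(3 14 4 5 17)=(0 17 3 14 4 5)(1 9)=[17, 9, 2, 14, 5, 0, 6, 7, 8, 1, 10, 11, 12, 13, 4, 15, 16, 3]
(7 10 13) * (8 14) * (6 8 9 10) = (6 8 14 9 10 13 7) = [0, 1, 2, 3, 4, 5, 8, 6, 14, 10, 13, 11, 12, 7, 9]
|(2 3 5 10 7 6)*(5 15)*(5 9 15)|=|(2 3 5 10 7 6)(9 15)|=6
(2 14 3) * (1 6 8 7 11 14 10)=[0, 6, 10, 2, 4, 5, 8, 11, 7, 9, 1, 14, 12, 13, 3]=(1 6 8 7 11 14 3 2 10)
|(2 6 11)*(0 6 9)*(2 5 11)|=|(0 6 2 9)(5 11)|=4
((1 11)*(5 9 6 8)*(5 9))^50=((1 11)(6 8 9))^50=(11)(6 9 8)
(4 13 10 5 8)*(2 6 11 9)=(2 6 11 9)(4 13 10 5 8)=[0, 1, 6, 3, 13, 8, 11, 7, 4, 2, 5, 9, 12, 10]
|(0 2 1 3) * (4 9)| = 4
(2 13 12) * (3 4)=(2 13 12)(3 4)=[0, 1, 13, 4, 3, 5, 6, 7, 8, 9, 10, 11, 2, 12]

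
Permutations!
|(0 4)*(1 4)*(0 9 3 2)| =|(0 1 4 9 3 2)| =6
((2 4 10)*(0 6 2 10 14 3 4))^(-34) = (0 2 6)(3 14 4)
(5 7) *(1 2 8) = (1 2 8)(5 7) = [0, 2, 8, 3, 4, 7, 6, 5, 1]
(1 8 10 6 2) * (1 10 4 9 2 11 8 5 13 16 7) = (1 5 13 16 7)(2 10 6 11 8 4 9) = [0, 5, 10, 3, 9, 13, 11, 1, 4, 2, 6, 8, 12, 16, 14, 15, 7]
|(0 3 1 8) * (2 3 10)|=|(0 10 2 3 1 8)|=6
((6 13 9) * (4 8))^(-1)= (4 8)(6 9 13)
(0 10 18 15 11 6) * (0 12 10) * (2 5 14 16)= [0, 1, 5, 3, 4, 14, 12, 7, 8, 9, 18, 6, 10, 13, 16, 11, 2, 17, 15]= (2 5 14 16)(6 12 10 18 15 11)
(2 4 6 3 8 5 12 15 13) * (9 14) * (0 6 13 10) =(0 6 3 8 5 12 15 10)(2 4 13)(9 14) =[6, 1, 4, 8, 13, 12, 3, 7, 5, 14, 0, 11, 15, 2, 9, 10]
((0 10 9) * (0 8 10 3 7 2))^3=((0 3 7 2)(8 10 9))^3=(10)(0 2 7 3)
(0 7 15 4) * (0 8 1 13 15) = (0 7)(1 13 15 4 8) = [7, 13, 2, 3, 8, 5, 6, 0, 1, 9, 10, 11, 12, 15, 14, 4]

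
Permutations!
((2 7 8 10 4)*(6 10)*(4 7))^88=(10)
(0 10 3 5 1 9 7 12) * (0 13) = (0 10 3 5 1 9 7 12 13) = [10, 9, 2, 5, 4, 1, 6, 12, 8, 7, 3, 11, 13, 0]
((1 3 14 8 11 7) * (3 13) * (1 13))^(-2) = (3 7 8)(11 14 13)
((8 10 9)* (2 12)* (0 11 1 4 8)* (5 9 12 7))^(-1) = ((0 11 1 4 8 10 12 2 7 5 9))^(-1) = (0 9 5 7 2 12 10 8 4 1 11)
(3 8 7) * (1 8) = [0, 8, 2, 1, 4, 5, 6, 3, 7] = (1 8 7 3)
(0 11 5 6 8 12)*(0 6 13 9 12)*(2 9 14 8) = (0 11 5 13 14 8)(2 9 12 6) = [11, 1, 9, 3, 4, 13, 2, 7, 0, 12, 10, 5, 6, 14, 8]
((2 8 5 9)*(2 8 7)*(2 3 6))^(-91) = ((2 7 3 6)(5 9 8))^(-91) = (2 7 3 6)(5 8 9)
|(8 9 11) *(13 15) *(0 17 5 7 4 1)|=6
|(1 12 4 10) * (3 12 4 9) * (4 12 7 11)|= |(1 12 9 3 7 11 4 10)|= 8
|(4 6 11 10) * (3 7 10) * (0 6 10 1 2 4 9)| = |(0 6 11 3 7 1 2 4 10 9)| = 10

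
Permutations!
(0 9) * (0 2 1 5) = [9, 5, 1, 3, 4, 0, 6, 7, 8, 2] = (0 9 2 1 5)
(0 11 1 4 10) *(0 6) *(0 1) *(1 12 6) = (0 11)(1 4 10)(6 12) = [11, 4, 2, 3, 10, 5, 12, 7, 8, 9, 1, 0, 6]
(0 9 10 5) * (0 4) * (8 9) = (0 8 9 10 5 4) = [8, 1, 2, 3, 0, 4, 6, 7, 9, 10, 5]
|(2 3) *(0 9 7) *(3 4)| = |(0 9 7)(2 4 3)| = 3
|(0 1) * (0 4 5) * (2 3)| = 4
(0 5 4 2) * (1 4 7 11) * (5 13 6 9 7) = (0 13 6 9 7 11 1 4 2) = [13, 4, 0, 3, 2, 5, 9, 11, 8, 7, 10, 1, 12, 6]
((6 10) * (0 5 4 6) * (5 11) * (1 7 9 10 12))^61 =(0 11 5 4 6 12 1 7 9 10)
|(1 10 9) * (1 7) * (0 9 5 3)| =|(0 9 7 1 10 5 3)| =7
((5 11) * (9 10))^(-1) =((5 11)(9 10))^(-1) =(5 11)(9 10)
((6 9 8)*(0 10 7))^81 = (10)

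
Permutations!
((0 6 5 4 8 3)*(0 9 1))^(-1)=(0 1 9 3 8 4 5 6)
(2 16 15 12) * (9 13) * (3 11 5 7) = [0, 1, 16, 11, 4, 7, 6, 3, 8, 13, 10, 5, 2, 9, 14, 12, 15] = (2 16 15 12)(3 11 5 7)(9 13)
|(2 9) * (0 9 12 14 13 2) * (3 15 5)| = 12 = |(0 9)(2 12 14 13)(3 15 5)|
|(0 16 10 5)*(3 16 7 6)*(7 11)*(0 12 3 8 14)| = |(0 11 7 6 8 14)(3 16 10 5 12)| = 30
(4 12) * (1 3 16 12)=[0, 3, 2, 16, 1, 5, 6, 7, 8, 9, 10, 11, 4, 13, 14, 15, 12]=(1 3 16 12 4)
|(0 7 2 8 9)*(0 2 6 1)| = 12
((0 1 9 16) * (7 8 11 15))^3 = (0 16 9 1)(7 15 11 8)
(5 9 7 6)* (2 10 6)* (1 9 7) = (1 9)(2 10 6 5 7) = [0, 9, 10, 3, 4, 7, 5, 2, 8, 1, 6]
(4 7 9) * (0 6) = (0 6)(4 7 9) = [6, 1, 2, 3, 7, 5, 0, 9, 8, 4]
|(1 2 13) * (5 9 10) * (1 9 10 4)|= |(1 2 13 9 4)(5 10)|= 10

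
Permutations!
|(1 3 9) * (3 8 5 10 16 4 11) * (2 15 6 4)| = 12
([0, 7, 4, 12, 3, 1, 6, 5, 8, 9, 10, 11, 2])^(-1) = [0, 5, 12, 4, 2, 7, 6, 1, 8, 9, 10, 11, 3]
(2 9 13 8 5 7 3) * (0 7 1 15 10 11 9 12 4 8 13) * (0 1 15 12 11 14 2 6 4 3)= (0 7)(1 12 3 6 4 8 5 15 10 14 2 11 9)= [7, 12, 11, 6, 8, 15, 4, 0, 5, 1, 14, 9, 3, 13, 2, 10]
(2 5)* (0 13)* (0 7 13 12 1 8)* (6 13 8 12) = (0 6 13 7 8)(1 12)(2 5) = [6, 12, 5, 3, 4, 2, 13, 8, 0, 9, 10, 11, 1, 7]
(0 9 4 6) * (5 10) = [9, 1, 2, 3, 6, 10, 0, 7, 8, 4, 5] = (0 9 4 6)(5 10)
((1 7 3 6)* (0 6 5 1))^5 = (0 6)(1 7 3 5)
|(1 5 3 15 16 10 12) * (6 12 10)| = |(1 5 3 15 16 6 12)| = 7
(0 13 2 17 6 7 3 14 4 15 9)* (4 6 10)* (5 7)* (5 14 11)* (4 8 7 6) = (0 13 2 17 10 8 7 3 11 5 6 14 4 15 9) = [13, 1, 17, 11, 15, 6, 14, 3, 7, 0, 8, 5, 12, 2, 4, 9, 16, 10]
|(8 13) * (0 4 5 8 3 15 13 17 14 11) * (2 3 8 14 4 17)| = 30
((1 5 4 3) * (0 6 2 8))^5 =(0 6 2 8)(1 5 4 3)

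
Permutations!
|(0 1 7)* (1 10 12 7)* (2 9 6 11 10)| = 8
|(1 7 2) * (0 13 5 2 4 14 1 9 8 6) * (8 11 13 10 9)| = 36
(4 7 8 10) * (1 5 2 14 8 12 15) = (1 5 2 14 8 10 4 7 12 15) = [0, 5, 14, 3, 7, 2, 6, 12, 10, 9, 4, 11, 15, 13, 8, 1]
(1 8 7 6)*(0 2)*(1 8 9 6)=(0 2)(1 9 6 8 7)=[2, 9, 0, 3, 4, 5, 8, 1, 7, 6]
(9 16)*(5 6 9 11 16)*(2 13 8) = (2 13 8)(5 6 9)(11 16) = [0, 1, 13, 3, 4, 6, 9, 7, 2, 5, 10, 16, 12, 8, 14, 15, 11]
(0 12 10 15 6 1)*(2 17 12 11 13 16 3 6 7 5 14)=(0 11 13 16 3 6 1)(2 17 12 10 15 7 5 14)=[11, 0, 17, 6, 4, 14, 1, 5, 8, 9, 15, 13, 10, 16, 2, 7, 3, 12]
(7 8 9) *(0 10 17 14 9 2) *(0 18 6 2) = (0 10 17 14 9 7 8)(2 18 6) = [10, 1, 18, 3, 4, 5, 2, 8, 0, 7, 17, 11, 12, 13, 9, 15, 16, 14, 6]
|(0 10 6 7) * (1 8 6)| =6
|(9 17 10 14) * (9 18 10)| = |(9 17)(10 14 18)| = 6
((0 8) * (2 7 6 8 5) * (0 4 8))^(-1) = ((0 5 2 7 6)(4 8))^(-1) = (0 6 7 2 5)(4 8)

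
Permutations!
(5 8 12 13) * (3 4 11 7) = (3 4 11 7)(5 8 12 13) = [0, 1, 2, 4, 11, 8, 6, 3, 12, 9, 10, 7, 13, 5]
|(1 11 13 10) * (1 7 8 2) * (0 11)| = 8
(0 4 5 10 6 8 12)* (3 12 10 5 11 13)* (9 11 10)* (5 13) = (0 4 10 6 8 9 11 5 13 3 12) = [4, 1, 2, 12, 10, 13, 8, 7, 9, 11, 6, 5, 0, 3]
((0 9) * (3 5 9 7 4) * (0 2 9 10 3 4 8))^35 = ((0 7 8)(2 9)(3 5 10))^35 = (0 8 7)(2 9)(3 10 5)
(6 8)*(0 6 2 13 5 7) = (0 6 8 2 13 5 7) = [6, 1, 13, 3, 4, 7, 8, 0, 2, 9, 10, 11, 12, 5]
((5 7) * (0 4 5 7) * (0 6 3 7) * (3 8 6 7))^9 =(0 4 5 7)(6 8)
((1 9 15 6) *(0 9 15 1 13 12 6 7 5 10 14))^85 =(0 5 1 14 7 9 10 15)(6 13 12)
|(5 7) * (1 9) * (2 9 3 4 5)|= 7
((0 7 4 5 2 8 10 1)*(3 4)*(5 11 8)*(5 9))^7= ((0 7 3 4 11 8 10 1)(2 9 5))^7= (0 1 10 8 11 4 3 7)(2 9 5)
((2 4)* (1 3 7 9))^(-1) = ((1 3 7 9)(2 4))^(-1) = (1 9 7 3)(2 4)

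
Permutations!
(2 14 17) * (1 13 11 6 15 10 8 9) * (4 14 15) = (1 13 11 6 4 14 17 2 15 10 8 9) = [0, 13, 15, 3, 14, 5, 4, 7, 9, 1, 8, 6, 12, 11, 17, 10, 16, 2]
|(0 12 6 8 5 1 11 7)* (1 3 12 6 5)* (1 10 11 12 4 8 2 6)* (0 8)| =12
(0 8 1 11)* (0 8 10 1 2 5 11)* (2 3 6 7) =(0 10 1)(2 5 11 8 3 6 7) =[10, 0, 5, 6, 4, 11, 7, 2, 3, 9, 1, 8]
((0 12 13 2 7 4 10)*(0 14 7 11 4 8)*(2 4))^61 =(0 14 13 8 10 12 7 4)(2 11)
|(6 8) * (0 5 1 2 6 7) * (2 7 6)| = |(0 5 1 7)(6 8)| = 4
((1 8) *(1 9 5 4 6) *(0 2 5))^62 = (0 8 6 5)(1 4 2 9)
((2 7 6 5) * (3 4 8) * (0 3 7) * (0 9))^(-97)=(0 4 7 5 9 3 8 6 2)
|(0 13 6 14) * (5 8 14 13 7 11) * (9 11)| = 14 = |(0 7 9 11 5 8 14)(6 13)|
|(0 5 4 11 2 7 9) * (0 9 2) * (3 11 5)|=6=|(0 3 11)(2 7)(4 5)|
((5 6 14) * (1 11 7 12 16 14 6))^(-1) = ((1 11 7 12 16 14 5))^(-1) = (1 5 14 16 12 7 11)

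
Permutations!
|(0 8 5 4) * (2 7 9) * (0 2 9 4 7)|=6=|(9)(0 8 5 7 4 2)|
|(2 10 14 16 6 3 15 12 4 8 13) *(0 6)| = 12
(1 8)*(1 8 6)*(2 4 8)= (1 6)(2 4 8)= [0, 6, 4, 3, 8, 5, 1, 7, 2]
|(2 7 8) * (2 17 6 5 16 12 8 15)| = 6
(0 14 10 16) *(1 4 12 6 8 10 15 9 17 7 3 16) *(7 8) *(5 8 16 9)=(0 14 15 5 8 10 1 4 12 6 7 3 9 17 16)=[14, 4, 2, 9, 12, 8, 7, 3, 10, 17, 1, 11, 6, 13, 15, 5, 0, 16]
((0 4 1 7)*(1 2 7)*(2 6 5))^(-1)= ((0 4 6 5 2 7))^(-1)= (0 7 2 5 6 4)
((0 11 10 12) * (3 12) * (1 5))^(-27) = (0 3 11 12 10)(1 5)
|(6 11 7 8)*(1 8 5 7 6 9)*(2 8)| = |(1 2 8 9)(5 7)(6 11)| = 4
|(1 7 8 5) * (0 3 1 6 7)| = 12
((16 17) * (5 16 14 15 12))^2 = ((5 16 17 14 15 12))^2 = (5 17 15)(12 16 14)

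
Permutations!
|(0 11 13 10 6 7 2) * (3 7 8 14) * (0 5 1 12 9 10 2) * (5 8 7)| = |(0 11 13 2 8 14 3 5 1 12 9 10 6 7)| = 14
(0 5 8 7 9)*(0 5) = [0, 1, 2, 3, 4, 8, 6, 9, 7, 5] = (5 8 7 9)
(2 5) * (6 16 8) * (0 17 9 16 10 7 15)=[17, 1, 5, 3, 4, 2, 10, 15, 6, 16, 7, 11, 12, 13, 14, 0, 8, 9]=(0 17 9 16 8 6 10 7 15)(2 5)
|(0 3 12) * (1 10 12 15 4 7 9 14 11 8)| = |(0 3 15 4 7 9 14 11 8 1 10 12)| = 12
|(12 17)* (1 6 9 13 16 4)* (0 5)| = 6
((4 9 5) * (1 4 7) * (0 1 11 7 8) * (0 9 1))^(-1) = (1 4)(5 9 8)(7 11)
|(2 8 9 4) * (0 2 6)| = |(0 2 8 9 4 6)| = 6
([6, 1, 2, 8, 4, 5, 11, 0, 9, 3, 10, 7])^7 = (0 7 11 6)(3 8 9)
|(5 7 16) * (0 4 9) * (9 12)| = |(0 4 12 9)(5 7 16)| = 12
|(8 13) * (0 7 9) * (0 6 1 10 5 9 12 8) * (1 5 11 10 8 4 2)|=|(0 7 12 4 2 1 8 13)(5 9 6)(10 11)|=24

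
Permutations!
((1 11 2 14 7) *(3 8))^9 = (1 7 14 2 11)(3 8)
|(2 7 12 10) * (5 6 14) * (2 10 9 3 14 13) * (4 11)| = 18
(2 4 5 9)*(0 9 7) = (0 9 2 4 5 7) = [9, 1, 4, 3, 5, 7, 6, 0, 8, 2]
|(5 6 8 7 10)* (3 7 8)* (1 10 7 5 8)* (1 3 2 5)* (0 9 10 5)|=9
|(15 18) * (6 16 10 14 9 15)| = |(6 16 10 14 9 15 18)| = 7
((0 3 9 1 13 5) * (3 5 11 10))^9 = (0 5)(1 10)(3 13)(9 11)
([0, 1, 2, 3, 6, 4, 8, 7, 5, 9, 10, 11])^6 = [0, 1, 2, 3, 8, 6, 5, 7, 4, 9, 10, 11]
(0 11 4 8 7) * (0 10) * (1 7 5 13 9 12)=(0 11 4 8 5 13 9 12 1 7 10)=[11, 7, 2, 3, 8, 13, 6, 10, 5, 12, 0, 4, 1, 9]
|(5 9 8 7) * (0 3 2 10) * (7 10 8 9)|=|(0 3 2 8 10)(5 7)|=10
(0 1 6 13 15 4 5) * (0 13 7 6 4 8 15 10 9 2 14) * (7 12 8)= (0 1 4 5 13 10 9 2 14)(6 12 8 15 7)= [1, 4, 14, 3, 5, 13, 12, 6, 15, 2, 9, 11, 8, 10, 0, 7]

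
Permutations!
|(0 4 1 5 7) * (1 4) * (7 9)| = 5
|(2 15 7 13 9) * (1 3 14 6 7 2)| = |(1 3 14 6 7 13 9)(2 15)| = 14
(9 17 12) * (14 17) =(9 14 17 12) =[0, 1, 2, 3, 4, 5, 6, 7, 8, 14, 10, 11, 9, 13, 17, 15, 16, 12]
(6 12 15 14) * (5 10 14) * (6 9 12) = (5 10 14 9 12 15) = [0, 1, 2, 3, 4, 10, 6, 7, 8, 12, 14, 11, 15, 13, 9, 5]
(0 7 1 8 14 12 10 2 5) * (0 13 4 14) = (0 7 1 8)(2 5 13 4 14 12 10) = [7, 8, 5, 3, 14, 13, 6, 1, 0, 9, 2, 11, 10, 4, 12]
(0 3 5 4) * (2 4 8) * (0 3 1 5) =(0 1 5 8 2 4 3) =[1, 5, 4, 0, 3, 8, 6, 7, 2]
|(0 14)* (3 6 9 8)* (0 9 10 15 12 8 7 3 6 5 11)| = |(0 14 9 7 3 5 11)(6 10 15 12 8)| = 35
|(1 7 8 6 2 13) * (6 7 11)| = 10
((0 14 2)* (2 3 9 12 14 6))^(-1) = (0 2 6)(3 14 12 9)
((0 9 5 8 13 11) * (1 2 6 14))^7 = (0 9 5 8 13 11)(1 14 6 2)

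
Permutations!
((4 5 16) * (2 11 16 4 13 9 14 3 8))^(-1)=((2 11 16 13 9 14 3 8)(4 5))^(-1)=(2 8 3 14 9 13 16 11)(4 5)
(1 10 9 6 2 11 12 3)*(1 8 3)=(1 10 9 6 2 11 12)(3 8)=[0, 10, 11, 8, 4, 5, 2, 7, 3, 6, 9, 12, 1]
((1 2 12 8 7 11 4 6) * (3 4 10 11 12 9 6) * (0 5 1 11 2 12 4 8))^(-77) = (0 12 1 5)(2 11 9 10 6)(3 4 7 8)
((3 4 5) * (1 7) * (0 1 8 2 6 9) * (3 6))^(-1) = (0 9 6 5 4 3 2 8 7 1)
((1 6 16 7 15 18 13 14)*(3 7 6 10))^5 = (1 18 3 14 15 10 13 7)(6 16)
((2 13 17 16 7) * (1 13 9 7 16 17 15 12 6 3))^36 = ((17)(1 13 15 12 6 3)(2 9 7))^36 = (17)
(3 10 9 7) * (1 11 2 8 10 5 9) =(1 11 2 8 10)(3 5 9 7) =[0, 11, 8, 5, 4, 9, 6, 3, 10, 7, 1, 2]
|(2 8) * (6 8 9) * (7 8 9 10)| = |(2 10 7 8)(6 9)| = 4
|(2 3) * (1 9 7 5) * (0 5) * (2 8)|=15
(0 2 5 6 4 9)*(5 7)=(0 2 7 5 6 4 9)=[2, 1, 7, 3, 9, 6, 4, 5, 8, 0]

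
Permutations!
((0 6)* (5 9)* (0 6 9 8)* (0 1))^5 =((0 9 5 8 1))^5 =(9)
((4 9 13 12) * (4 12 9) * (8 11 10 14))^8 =(14)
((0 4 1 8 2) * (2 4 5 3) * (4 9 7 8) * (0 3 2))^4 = (7 8 9)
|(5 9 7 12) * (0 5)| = |(0 5 9 7 12)| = 5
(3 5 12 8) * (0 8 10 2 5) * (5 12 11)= (0 8 3)(2 12 10)(5 11)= [8, 1, 12, 0, 4, 11, 6, 7, 3, 9, 2, 5, 10]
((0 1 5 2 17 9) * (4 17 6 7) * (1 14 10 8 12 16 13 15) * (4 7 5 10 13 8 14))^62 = (0 17)(1 14 15 10 13)(2 5 6)(4 9)(8 16 12)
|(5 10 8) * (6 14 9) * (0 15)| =|(0 15)(5 10 8)(6 14 9)| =6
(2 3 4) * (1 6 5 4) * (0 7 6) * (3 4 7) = (0 3 1)(2 4)(5 7 6) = [3, 0, 4, 1, 2, 7, 5, 6]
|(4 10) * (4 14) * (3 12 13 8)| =|(3 12 13 8)(4 10 14)| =12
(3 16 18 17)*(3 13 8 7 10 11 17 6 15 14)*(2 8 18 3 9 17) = (2 8 7 10 11)(3 16)(6 15 14 9 17 13 18) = [0, 1, 8, 16, 4, 5, 15, 10, 7, 17, 11, 2, 12, 18, 9, 14, 3, 13, 6]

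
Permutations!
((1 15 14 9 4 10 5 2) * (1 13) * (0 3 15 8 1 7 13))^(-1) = ((0 3 15 14 9 4 10 5 2)(1 8)(7 13))^(-1) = (0 2 5 10 4 9 14 15 3)(1 8)(7 13)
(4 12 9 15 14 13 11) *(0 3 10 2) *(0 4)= (0 3 10 2 4 12 9 15 14 13 11)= [3, 1, 4, 10, 12, 5, 6, 7, 8, 15, 2, 0, 9, 11, 13, 14]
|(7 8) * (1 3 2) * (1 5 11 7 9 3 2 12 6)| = 10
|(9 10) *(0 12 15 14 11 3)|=|(0 12 15 14 11 3)(9 10)|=6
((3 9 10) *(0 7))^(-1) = ((0 7)(3 9 10))^(-1) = (0 7)(3 10 9)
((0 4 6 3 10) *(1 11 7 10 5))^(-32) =((0 4 6 3 5 1 11 7 10))^(-32) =(0 5 10 3 7 6 11 4 1)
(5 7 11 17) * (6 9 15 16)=(5 7 11 17)(6 9 15 16)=[0, 1, 2, 3, 4, 7, 9, 11, 8, 15, 10, 17, 12, 13, 14, 16, 6, 5]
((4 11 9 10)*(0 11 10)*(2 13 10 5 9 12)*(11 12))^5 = ((0 12 2 13 10 4 5 9))^5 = (0 4 2 9 10 12 5 13)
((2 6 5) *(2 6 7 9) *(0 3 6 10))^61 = (0 3 6 5 10)(2 7 9)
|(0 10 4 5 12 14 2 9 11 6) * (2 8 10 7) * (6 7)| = |(0 6)(2 9 11 7)(4 5 12 14 8 10)| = 12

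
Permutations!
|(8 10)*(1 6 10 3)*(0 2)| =10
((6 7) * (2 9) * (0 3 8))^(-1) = ((0 3 8)(2 9)(6 7))^(-1) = (0 8 3)(2 9)(6 7)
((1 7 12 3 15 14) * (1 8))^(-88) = ((1 7 12 3 15 14 8))^(-88) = (1 3 8 12 14 7 15)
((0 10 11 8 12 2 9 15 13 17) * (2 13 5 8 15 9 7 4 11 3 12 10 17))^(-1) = (0 17)(2 13 12 3 10 8 5 15 11 4 7)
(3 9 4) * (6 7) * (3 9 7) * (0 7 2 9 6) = (0 7)(2 9 4 6 3) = [7, 1, 9, 2, 6, 5, 3, 0, 8, 4]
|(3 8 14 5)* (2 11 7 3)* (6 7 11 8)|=12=|(2 8 14 5)(3 6 7)|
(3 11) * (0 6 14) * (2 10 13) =(0 6 14)(2 10 13)(3 11) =[6, 1, 10, 11, 4, 5, 14, 7, 8, 9, 13, 3, 12, 2, 0]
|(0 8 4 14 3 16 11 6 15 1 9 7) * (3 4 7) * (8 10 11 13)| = |(0 10 11 6 15 1 9 3 16 13 8 7)(4 14)| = 12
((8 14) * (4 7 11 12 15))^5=(15)(8 14)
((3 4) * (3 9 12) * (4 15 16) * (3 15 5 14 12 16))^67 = (3 14 15 5 12)(4 9 16)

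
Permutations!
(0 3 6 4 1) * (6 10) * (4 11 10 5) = (0 3 5 4 1)(6 11 10) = [3, 0, 2, 5, 1, 4, 11, 7, 8, 9, 6, 10]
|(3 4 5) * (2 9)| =6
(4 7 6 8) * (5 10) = (4 7 6 8)(5 10) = [0, 1, 2, 3, 7, 10, 8, 6, 4, 9, 5]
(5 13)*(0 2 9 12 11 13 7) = [2, 1, 9, 3, 4, 7, 6, 0, 8, 12, 10, 13, 11, 5] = (0 2 9 12 11 13 5 7)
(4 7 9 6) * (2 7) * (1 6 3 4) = [0, 6, 7, 4, 2, 5, 1, 9, 8, 3] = (1 6)(2 7 9 3 4)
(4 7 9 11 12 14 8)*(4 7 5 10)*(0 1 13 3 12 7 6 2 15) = (0 1 13 3 12 14 8 6 2 15)(4 5 10)(7 9 11) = [1, 13, 15, 12, 5, 10, 2, 9, 6, 11, 4, 7, 14, 3, 8, 0]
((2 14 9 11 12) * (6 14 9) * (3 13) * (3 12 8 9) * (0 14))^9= (14)(2 3 13 12)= ((0 14 6)(2 3 13 12)(8 9 11))^9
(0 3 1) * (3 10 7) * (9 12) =[10, 0, 2, 1, 4, 5, 6, 3, 8, 12, 7, 11, 9] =(0 10 7 3 1)(9 12)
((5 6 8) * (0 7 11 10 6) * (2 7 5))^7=(0 5)(2 7 11 10 6 8)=((0 5)(2 7 11 10 6 8))^7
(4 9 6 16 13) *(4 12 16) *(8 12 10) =[0, 1, 2, 3, 9, 5, 4, 7, 12, 6, 8, 11, 16, 10, 14, 15, 13] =(4 9 6)(8 12 16 13 10)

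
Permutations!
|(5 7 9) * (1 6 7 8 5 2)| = |(1 6 7 9 2)(5 8)| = 10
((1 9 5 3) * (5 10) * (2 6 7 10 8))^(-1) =((1 9 8 2 6 7 10 5 3))^(-1) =(1 3 5 10 7 6 2 8 9)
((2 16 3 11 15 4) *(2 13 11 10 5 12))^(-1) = ((2 16 3 10 5 12)(4 13 11 15))^(-1) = (2 12 5 10 3 16)(4 15 11 13)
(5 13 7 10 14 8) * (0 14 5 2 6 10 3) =[14, 1, 6, 0, 4, 13, 10, 3, 2, 9, 5, 11, 12, 7, 8] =(0 14 8 2 6 10 5 13 7 3)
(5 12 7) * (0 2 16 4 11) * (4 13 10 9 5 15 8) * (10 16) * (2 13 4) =(0 13 16 4 11)(2 10 9 5 12 7 15 8) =[13, 1, 10, 3, 11, 12, 6, 15, 2, 5, 9, 0, 7, 16, 14, 8, 4]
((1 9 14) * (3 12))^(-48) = (14)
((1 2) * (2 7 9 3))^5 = (9)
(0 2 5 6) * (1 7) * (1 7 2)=[1, 2, 5, 3, 4, 6, 0, 7]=(7)(0 1 2 5 6)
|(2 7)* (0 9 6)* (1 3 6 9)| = 4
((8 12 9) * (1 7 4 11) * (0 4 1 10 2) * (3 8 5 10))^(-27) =(0 3 9 2 11 12 10 4 8 5)(1 7)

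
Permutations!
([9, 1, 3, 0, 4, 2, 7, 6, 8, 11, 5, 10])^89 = [2, 1, 10, 5, 4, 11, 7, 6, 8, 3, 9, 0]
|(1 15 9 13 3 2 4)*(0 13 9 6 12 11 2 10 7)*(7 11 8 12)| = |(0 13 3 10 11 2 4 1 15 6 7)(8 12)| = 22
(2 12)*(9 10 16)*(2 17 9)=(2 12 17 9 10 16)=[0, 1, 12, 3, 4, 5, 6, 7, 8, 10, 16, 11, 17, 13, 14, 15, 2, 9]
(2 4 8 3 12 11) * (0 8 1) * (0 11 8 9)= (0 9)(1 11 2 4)(3 12 8)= [9, 11, 4, 12, 1, 5, 6, 7, 3, 0, 10, 2, 8]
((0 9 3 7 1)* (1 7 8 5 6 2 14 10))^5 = (0 6)(1 5)(2 9)(3 14)(8 10)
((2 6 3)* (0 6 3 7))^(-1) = (0 7 6)(2 3)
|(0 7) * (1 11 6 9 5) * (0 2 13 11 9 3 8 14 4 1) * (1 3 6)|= 8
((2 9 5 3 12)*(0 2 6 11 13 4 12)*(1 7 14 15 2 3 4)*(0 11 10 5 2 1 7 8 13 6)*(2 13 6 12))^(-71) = ((0 3 11 12)(1 8 6 10 5 4 2 9 13 7 14 15))^(-71) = (0 3 11 12)(1 8 6 10 5 4 2 9 13 7 14 15)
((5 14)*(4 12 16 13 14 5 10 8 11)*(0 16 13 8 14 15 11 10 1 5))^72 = (0 8 14 5 16 10 1)(4 13 11 12 15)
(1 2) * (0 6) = (0 6)(1 2) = [6, 2, 1, 3, 4, 5, 0]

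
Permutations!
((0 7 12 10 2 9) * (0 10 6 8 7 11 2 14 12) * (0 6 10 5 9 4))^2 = ((0 11 2 4)(5 9)(6 8 7)(10 14 12))^2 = (0 2)(4 11)(6 7 8)(10 12 14)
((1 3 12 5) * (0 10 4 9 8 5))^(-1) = (0 12 3 1 5 8 9 4 10)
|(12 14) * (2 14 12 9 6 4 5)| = 6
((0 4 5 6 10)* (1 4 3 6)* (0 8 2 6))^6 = ((0 3)(1 4 5)(2 6 10 8))^6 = (2 10)(6 8)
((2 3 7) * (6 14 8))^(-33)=((2 3 7)(6 14 8))^(-33)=(14)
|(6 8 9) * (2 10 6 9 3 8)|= |(2 10 6)(3 8)|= 6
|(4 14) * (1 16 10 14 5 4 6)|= |(1 16 10 14 6)(4 5)|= 10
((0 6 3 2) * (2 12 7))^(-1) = ((0 6 3 12 7 2))^(-1) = (0 2 7 12 3 6)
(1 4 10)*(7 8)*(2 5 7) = (1 4 10)(2 5 7 8) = [0, 4, 5, 3, 10, 7, 6, 8, 2, 9, 1]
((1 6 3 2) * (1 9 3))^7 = ((1 6)(2 9 3))^7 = (1 6)(2 9 3)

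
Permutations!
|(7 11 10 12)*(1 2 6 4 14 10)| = |(1 2 6 4 14 10 12 7 11)| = 9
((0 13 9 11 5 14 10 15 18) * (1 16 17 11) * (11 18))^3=(0 1 18 9 17 13 16)(5 15 14 11 10)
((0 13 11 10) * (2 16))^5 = (0 13 11 10)(2 16)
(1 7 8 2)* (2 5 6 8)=(1 7 2)(5 6 8)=[0, 7, 1, 3, 4, 6, 8, 2, 5]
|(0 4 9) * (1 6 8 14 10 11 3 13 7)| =|(0 4 9)(1 6 8 14 10 11 3 13 7)| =9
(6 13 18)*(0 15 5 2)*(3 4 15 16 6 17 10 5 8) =[16, 1, 0, 4, 15, 2, 13, 7, 3, 9, 5, 11, 12, 18, 14, 8, 6, 10, 17] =(0 16 6 13 18 17 10 5 2)(3 4 15 8)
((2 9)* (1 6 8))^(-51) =(2 9) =((1 6 8)(2 9))^(-51)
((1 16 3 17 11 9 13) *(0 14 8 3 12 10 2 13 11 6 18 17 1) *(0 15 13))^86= ((0 14 8 3 1 16 12 10 2)(6 18 17)(9 11)(13 15))^86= (0 16 14 12 8 10 3 2 1)(6 17 18)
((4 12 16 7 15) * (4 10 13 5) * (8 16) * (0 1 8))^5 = (0 15 12 7 4 16 5 8 13 1 10)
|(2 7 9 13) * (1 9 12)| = |(1 9 13 2 7 12)| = 6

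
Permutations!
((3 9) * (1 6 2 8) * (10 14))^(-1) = (1 8 2 6)(3 9)(10 14)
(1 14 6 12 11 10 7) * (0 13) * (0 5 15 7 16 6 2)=(0 13 5 15 7 1 14 2)(6 12 11 10 16)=[13, 14, 0, 3, 4, 15, 12, 1, 8, 9, 16, 10, 11, 5, 2, 7, 6]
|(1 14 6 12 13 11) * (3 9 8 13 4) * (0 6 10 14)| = 10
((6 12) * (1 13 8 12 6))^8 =(13)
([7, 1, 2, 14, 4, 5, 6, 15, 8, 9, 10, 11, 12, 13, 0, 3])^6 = [7, 1, 2, 14, 4, 5, 6, 15, 8, 9, 10, 11, 12, 13, 0, 3]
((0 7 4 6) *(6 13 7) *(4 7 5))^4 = ((0 6)(4 13 5))^4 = (4 13 5)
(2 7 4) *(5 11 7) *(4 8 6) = (2 5 11 7 8 6 4) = [0, 1, 5, 3, 2, 11, 4, 8, 6, 9, 10, 7]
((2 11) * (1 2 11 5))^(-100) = ((11)(1 2 5))^(-100) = (11)(1 5 2)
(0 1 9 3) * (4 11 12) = [1, 9, 2, 0, 11, 5, 6, 7, 8, 3, 10, 12, 4] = (0 1 9 3)(4 11 12)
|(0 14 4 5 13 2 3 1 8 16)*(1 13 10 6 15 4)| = |(0 14 1 8 16)(2 3 13)(4 5 10 6 15)| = 15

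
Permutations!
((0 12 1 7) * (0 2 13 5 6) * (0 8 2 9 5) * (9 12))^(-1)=(0 13 2 8 6 5 9)(1 12 7)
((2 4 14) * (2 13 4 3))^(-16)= ((2 3)(4 14 13))^(-16)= (4 13 14)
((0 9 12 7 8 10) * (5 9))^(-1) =((0 5 9 12 7 8 10))^(-1) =(0 10 8 7 12 9 5)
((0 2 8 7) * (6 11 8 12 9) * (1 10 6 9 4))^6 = ((0 2 12 4 1 10 6 11 8 7))^6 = (0 6 12 8 1)(2 11 4 7 10)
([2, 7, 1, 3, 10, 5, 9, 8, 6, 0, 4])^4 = [8, 9, 6, 3, 4, 5, 1, 0, 2, 7, 10]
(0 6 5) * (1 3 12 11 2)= (0 6 5)(1 3 12 11 2)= [6, 3, 1, 12, 4, 0, 5, 7, 8, 9, 10, 2, 11]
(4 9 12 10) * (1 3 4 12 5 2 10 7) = (1 3 4 9 5 2 10 12 7) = [0, 3, 10, 4, 9, 2, 6, 1, 8, 5, 12, 11, 7]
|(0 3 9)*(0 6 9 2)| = |(0 3 2)(6 9)| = 6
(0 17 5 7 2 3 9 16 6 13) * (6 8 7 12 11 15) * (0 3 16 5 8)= (0 17 8 7 2 16)(3 9 5 12 11 15 6 13)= [17, 1, 16, 9, 4, 12, 13, 2, 7, 5, 10, 15, 11, 3, 14, 6, 0, 8]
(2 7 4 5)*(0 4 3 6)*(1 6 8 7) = [4, 6, 1, 8, 5, 2, 0, 3, 7] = (0 4 5 2 1 6)(3 8 7)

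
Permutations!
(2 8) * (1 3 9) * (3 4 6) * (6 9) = (1 4 9)(2 8)(3 6) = [0, 4, 8, 6, 9, 5, 3, 7, 2, 1]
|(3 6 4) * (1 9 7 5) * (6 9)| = 7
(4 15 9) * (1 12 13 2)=(1 12 13 2)(4 15 9)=[0, 12, 1, 3, 15, 5, 6, 7, 8, 4, 10, 11, 13, 2, 14, 9]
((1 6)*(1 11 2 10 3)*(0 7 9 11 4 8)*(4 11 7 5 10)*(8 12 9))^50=(0 7 12 2 6 3 5 8 9 4 11 1 10)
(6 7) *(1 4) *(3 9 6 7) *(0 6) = (0 6 3 9)(1 4) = [6, 4, 2, 9, 1, 5, 3, 7, 8, 0]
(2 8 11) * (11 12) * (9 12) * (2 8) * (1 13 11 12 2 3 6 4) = (1 13 11 8 9 2 3 6 4) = [0, 13, 3, 6, 1, 5, 4, 7, 9, 2, 10, 8, 12, 11]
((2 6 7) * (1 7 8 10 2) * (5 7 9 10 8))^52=(1 2 7 10 5 9 6)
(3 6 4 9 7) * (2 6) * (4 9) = (2 6 9 7 3) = [0, 1, 6, 2, 4, 5, 9, 3, 8, 7]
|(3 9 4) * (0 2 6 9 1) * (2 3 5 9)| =|(0 3 1)(2 6)(4 5 9)| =6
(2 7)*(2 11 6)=(2 7 11 6)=[0, 1, 7, 3, 4, 5, 2, 11, 8, 9, 10, 6]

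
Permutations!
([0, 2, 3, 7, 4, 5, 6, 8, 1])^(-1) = [0, 8, 1, 2, 4, 5, 6, 3, 7]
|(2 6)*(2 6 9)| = 2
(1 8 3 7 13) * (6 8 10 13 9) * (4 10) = [0, 4, 2, 7, 10, 5, 8, 9, 3, 6, 13, 11, 12, 1] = (1 4 10 13)(3 7 9 6 8)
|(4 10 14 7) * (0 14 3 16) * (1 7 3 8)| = |(0 14 3 16)(1 7 4 10 8)| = 20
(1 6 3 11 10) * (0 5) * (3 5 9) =(0 9 3 11 10 1 6 5) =[9, 6, 2, 11, 4, 0, 5, 7, 8, 3, 1, 10]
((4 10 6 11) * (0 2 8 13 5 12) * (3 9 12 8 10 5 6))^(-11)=(0 2 10 3 9 12)(4 5 8 13 6 11)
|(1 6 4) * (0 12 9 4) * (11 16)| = 6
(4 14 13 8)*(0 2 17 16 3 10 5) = (0 2 17 16 3 10 5)(4 14 13 8) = [2, 1, 17, 10, 14, 0, 6, 7, 4, 9, 5, 11, 12, 8, 13, 15, 3, 16]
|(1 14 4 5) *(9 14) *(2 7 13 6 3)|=5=|(1 9 14 4 5)(2 7 13 6 3)|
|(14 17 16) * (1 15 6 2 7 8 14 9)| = |(1 15 6 2 7 8 14 17 16 9)| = 10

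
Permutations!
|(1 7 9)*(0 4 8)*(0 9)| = |(0 4 8 9 1 7)| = 6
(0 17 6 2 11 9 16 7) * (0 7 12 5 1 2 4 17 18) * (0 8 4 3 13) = (0 18 8 4 17 6 3 13)(1 2 11 9 16 12 5) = [18, 2, 11, 13, 17, 1, 3, 7, 4, 16, 10, 9, 5, 0, 14, 15, 12, 6, 8]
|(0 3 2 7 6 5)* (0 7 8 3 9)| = 6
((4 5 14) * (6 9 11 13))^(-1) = ((4 5 14)(6 9 11 13))^(-1) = (4 14 5)(6 13 11 9)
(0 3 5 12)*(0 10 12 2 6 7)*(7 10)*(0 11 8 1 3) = (1 3 5 2 6 10 12 7 11 8) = [0, 3, 6, 5, 4, 2, 10, 11, 1, 9, 12, 8, 7]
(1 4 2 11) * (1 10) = (1 4 2 11 10) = [0, 4, 11, 3, 2, 5, 6, 7, 8, 9, 1, 10]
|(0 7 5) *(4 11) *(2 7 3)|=10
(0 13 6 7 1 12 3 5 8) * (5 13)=(0 5 8)(1 12 3 13 6 7)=[5, 12, 2, 13, 4, 8, 7, 1, 0, 9, 10, 11, 3, 6]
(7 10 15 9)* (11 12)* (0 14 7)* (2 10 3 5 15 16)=(0 14 7 3 5 15 9)(2 10 16)(11 12)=[14, 1, 10, 5, 4, 15, 6, 3, 8, 0, 16, 12, 11, 13, 7, 9, 2]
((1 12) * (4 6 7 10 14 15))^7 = (1 12)(4 6 7 10 14 15)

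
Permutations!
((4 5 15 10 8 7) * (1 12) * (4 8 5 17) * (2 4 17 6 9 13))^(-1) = (17)(1 12)(2 13 9 6 4)(5 10 15)(7 8)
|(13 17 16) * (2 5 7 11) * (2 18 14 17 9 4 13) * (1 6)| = 24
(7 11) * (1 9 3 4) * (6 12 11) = (1 9 3 4)(6 12 11 7) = [0, 9, 2, 4, 1, 5, 12, 6, 8, 3, 10, 7, 11]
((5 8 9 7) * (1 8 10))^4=((1 8 9 7 5 10))^4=(1 5 9)(7 8 10)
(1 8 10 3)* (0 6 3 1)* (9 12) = (0 6 3)(1 8 10)(9 12) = [6, 8, 2, 0, 4, 5, 3, 7, 10, 12, 1, 11, 9]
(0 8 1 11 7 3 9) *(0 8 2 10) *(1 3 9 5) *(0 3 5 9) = [2, 11, 10, 9, 4, 1, 6, 0, 5, 8, 3, 7] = (0 2 10 3 9 8 5 1 11 7)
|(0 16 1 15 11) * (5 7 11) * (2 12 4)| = |(0 16 1 15 5 7 11)(2 12 4)| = 21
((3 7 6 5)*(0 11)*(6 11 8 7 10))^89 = (0 8 7 11)(3 10 6 5)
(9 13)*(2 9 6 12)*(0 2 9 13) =(0 2 13 6 12 9) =[2, 1, 13, 3, 4, 5, 12, 7, 8, 0, 10, 11, 9, 6]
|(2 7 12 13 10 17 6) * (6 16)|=8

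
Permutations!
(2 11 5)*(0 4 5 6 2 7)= (0 4 5 7)(2 11 6)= [4, 1, 11, 3, 5, 7, 2, 0, 8, 9, 10, 6]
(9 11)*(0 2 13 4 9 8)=(0 2 13 4 9 11 8)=[2, 1, 13, 3, 9, 5, 6, 7, 0, 11, 10, 8, 12, 4]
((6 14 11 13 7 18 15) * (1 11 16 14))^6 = (1 6 15 18 7 13 11)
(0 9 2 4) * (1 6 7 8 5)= (0 9 2 4)(1 6 7 8 5)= [9, 6, 4, 3, 0, 1, 7, 8, 5, 2]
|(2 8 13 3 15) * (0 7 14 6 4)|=5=|(0 7 14 6 4)(2 8 13 3 15)|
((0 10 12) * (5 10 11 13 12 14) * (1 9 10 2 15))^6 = (0 13)(1 15 2 5 14 10 9)(11 12)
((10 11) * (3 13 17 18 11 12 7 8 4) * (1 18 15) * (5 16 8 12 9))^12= (1 15 17 13 3 4 8 16 5 9 10 11 18)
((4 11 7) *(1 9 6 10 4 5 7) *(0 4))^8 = ((0 4 11 1 9 6 10)(5 7))^8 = (0 4 11 1 9 6 10)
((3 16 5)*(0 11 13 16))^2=(0 13 5)(3 11 16)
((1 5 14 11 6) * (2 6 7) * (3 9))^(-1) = (1 6 2 7 11 14 5)(3 9)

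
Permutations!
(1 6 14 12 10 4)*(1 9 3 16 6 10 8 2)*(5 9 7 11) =(1 10 4 7 11 5 9 3 16 6 14 12 8 2) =[0, 10, 1, 16, 7, 9, 14, 11, 2, 3, 4, 5, 8, 13, 12, 15, 6]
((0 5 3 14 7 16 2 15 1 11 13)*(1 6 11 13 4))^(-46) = ((0 5 3 14 7 16 2 15 6 11 4 1 13))^(-46) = (0 2 13 16 1 7 4 14 11 3 6 5 15)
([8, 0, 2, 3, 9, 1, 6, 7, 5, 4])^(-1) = (0 1 5 8)(4 9)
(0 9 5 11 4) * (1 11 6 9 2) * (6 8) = [2, 11, 1, 3, 0, 8, 9, 7, 6, 5, 10, 4] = (0 2 1 11 4)(5 8 6 9)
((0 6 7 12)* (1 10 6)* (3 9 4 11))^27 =((0 1 10 6 7 12)(3 9 4 11))^27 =(0 6)(1 7)(3 11 4 9)(10 12)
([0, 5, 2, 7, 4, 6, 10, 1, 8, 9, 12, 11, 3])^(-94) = [0, 12, 2, 6, 4, 3, 7, 10, 8, 9, 1, 11, 5]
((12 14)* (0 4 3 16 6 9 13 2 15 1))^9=(0 1 15 2 13 9 6 16 3 4)(12 14)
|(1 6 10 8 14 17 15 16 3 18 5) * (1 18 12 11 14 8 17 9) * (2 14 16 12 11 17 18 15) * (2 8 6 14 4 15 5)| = 9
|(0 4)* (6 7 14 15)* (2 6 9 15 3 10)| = |(0 4)(2 6 7 14 3 10)(9 15)| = 6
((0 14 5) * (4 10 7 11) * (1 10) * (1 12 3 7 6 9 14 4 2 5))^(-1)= ((0 4 12 3 7 11 2 5)(1 10 6 9 14))^(-1)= (0 5 2 11 7 3 12 4)(1 14 9 6 10)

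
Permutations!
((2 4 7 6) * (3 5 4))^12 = (7)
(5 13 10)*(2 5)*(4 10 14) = (2 5 13 14 4 10) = [0, 1, 5, 3, 10, 13, 6, 7, 8, 9, 2, 11, 12, 14, 4]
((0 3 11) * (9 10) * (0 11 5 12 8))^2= ((0 3 5 12 8)(9 10))^2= (0 5 8 3 12)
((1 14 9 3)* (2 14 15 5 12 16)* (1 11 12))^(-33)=(2 9 11 16 14 3 12)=((1 15 5)(2 14 9 3 11 12 16))^(-33)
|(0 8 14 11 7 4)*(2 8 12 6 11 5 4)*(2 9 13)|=12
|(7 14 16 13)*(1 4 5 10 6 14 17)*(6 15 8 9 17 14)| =|(1 4 5 10 15 8 9 17)(7 14 16 13)| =8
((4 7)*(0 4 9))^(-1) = ((0 4 7 9))^(-1) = (0 9 7 4)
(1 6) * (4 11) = (1 6)(4 11) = [0, 6, 2, 3, 11, 5, 1, 7, 8, 9, 10, 4]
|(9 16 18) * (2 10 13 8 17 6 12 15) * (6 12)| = |(2 10 13 8 17 12 15)(9 16 18)| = 21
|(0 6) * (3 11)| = 2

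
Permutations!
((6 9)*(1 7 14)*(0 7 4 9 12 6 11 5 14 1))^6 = (0 5 9 1)(4 7 14 11) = ((0 7 1 4 9 11 5 14)(6 12))^6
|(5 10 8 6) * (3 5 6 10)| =|(3 5)(8 10)| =2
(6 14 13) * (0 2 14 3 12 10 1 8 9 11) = (0 2 14 13 6 3 12 10 1 8 9 11) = [2, 8, 14, 12, 4, 5, 3, 7, 9, 11, 1, 0, 10, 6, 13]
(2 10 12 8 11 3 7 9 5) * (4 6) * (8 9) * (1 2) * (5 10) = (1 2 5)(3 7 8 11)(4 6)(9 10 12) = [0, 2, 5, 7, 6, 1, 4, 8, 11, 10, 12, 3, 9]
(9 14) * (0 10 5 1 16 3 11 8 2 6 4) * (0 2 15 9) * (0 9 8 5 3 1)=(0 10 3 11 5)(1 16)(2 6 4)(8 15)(9 14)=[10, 16, 6, 11, 2, 0, 4, 7, 15, 14, 3, 5, 12, 13, 9, 8, 1]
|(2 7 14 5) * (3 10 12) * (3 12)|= |(2 7 14 5)(3 10)|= 4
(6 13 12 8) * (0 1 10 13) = [1, 10, 2, 3, 4, 5, 0, 7, 6, 9, 13, 11, 8, 12] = (0 1 10 13 12 8 6)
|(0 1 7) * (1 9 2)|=|(0 9 2 1 7)|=5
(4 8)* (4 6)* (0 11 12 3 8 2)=[11, 1, 0, 8, 2, 5, 4, 7, 6, 9, 10, 12, 3]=(0 11 12 3 8 6 4 2)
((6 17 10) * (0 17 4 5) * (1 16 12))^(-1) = (0 5 4 6 10 17)(1 12 16)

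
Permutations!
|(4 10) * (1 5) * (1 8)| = |(1 5 8)(4 10)| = 6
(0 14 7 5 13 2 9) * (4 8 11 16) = (0 14 7 5 13 2 9)(4 8 11 16) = [14, 1, 9, 3, 8, 13, 6, 5, 11, 0, 10, 16, 12, 2, 7, 15, 4]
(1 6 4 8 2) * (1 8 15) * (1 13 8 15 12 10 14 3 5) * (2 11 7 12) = (1 6 4 2 15 13 8 11 7 12 10 14 3 5) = [0, 6, 15, 5, 2, 1, 4, 12, 11, 9, 14, 7, 10, 8, 3, 13]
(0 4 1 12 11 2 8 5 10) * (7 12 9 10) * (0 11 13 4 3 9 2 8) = [3, 2, 0, 9, 1, 7, 6, 12, 5, 10, 11, 8, 13, 4] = (0 3 9 10 11 8 5 7 12 13 4 1 2)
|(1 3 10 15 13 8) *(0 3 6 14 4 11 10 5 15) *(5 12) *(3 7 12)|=13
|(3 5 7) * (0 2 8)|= |(0 2 8)(3 5 7)|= 3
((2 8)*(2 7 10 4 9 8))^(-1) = ((4 9 8 7 10))^(-1) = (4 10 7 8 9)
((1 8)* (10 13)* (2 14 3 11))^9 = ((1 8)(2 14 3 11)(10 13))^9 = (1 8)(2 14 3 11)(10 13)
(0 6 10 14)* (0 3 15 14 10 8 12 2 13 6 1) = (0 1)(2 13 6 8 12)(3 15 14) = [1, 0, 13, 15, 4, 5, 8, 7, 12, 9, 10, 11, 2, 6, 3, 14]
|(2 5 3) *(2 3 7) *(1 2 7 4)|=4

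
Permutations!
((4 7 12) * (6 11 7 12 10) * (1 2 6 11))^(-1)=((1 2 6)(4 12)(7 10 11))^(-1)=(1 6 2)(4 12)(7 11 10)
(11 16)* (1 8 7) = (1 8 7)(11 16) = [0, 8, 2, 3, 4, 5, 6, 1, 7, 9, 10, 16, 12, 13, 14, 15, 11]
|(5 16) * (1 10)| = |(1 10)(5 16)| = 2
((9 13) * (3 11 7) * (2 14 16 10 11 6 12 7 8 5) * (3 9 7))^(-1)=(2 5 8 11 10 16 14)(3 12 6)(7 13 9)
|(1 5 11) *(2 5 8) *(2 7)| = |(1 8 7 2 5 11)| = 6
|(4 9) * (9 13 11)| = 4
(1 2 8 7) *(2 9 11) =(1 9 11 2 8 7) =[0, 9, 8, 3, 4, 5, 6, 1, 7, 11, 10, 2]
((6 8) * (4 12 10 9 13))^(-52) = ((4 12 10 9 13)(6 8))^(-52) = (4 9 12 13 10)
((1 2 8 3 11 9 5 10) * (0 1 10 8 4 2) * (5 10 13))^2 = (3 9 13 8 11 10 5)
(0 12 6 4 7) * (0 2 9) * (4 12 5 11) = (0 5 11 4 7 2 9)(6 12) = [5, 1, 9, 3, 7, 11, 12, 2, 8, 0, 10, 4, 6]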